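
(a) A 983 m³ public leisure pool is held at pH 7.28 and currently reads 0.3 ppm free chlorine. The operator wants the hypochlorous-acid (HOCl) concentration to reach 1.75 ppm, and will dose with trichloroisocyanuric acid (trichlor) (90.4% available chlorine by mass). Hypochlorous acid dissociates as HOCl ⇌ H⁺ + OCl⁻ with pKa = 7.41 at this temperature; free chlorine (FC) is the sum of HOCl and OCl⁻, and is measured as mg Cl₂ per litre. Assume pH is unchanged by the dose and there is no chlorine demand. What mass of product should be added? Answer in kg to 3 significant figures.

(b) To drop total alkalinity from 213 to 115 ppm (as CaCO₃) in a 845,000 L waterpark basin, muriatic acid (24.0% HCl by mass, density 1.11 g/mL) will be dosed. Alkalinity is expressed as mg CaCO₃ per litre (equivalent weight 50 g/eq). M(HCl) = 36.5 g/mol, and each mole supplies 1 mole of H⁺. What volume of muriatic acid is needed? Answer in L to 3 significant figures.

(a) 2.99 kg; (b) 227 L

(a) Volume: 983 m³ = 983,000 L.
(a) [OCl⁻]/[HOCl] = 10^(pH − pKa) = 10^(7.28 − 7.41) = 0.7413; fraction as HOCl = 1/(1 + 0.7413) = 0.5743.
(a) Free chlorine required for 1.75 ppm HOCl: 1.75 / 0.5743 = 3.047 ppm.
(a) FC to add: 3.047 − 0.3 = 2.747 mg/L as Cl₂.
(a) Cl₂ equivalent: 2.747 mg/L × 983,000 L = 2701 g.
(a) Product at 90.4% available Cl: 2701 / 0.904 = 2987 g.

(b) Alkalinity to neutralize: (213 − 115) = 98 mg/L as CaCO₃ × 845,000 L = 82,810 g as CaCO₃.
(b) Equivalents of H⁺ required: 82,810 ÷ 50 g/eq = 1656 eq = 1656 mol HCl.
(b) Mass of HCl: 1656 × 36.5 = 60,450 g.
(b) Mass of 24.0% solution: 60,450 / 0.24 = 251,900 g.
(b) Volume: 251,900 g ÷ 1.11 g/mL = 226,900 mL.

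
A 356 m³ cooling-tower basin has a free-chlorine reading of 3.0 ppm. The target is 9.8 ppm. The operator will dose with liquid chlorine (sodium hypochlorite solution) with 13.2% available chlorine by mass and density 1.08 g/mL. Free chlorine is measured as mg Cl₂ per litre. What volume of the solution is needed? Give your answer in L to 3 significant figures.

17.0 L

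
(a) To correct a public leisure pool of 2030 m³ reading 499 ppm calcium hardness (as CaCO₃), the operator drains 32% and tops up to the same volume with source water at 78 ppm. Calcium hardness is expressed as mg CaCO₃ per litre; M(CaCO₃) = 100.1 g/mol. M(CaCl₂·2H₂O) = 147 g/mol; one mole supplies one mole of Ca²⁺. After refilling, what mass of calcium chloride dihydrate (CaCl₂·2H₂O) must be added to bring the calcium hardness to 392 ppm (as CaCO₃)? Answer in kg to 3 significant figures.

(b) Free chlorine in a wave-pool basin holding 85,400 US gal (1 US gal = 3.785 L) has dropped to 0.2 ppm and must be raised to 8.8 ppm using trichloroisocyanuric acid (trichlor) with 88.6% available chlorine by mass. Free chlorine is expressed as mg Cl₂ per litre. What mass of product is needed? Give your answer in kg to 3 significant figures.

(a) 82.6 kg; (b) 3.14 kg

(a) Volume: 2030 m³ = 2,030,000 L.
(a) After draining 32% and refilling: 499 × 0.68 + 78 × 0.32 = 364.28 ppm.
(a) Deficit to target: 392 − 364.28 = 27.72 mg/L.
(a) As CaCO₃: 27.72 mg/L × 2,030,000 L = 56,270 g; ÷ 100.1 = 562.2 mol Ca²⁺.
(a) Mass: 562.2 × 147 = 82,640 g.

(b) Volume: 85,400 US gal × 3.785 L/gal = 323,239 L.
(b) Chlorine deficit: 8.8 − 0.2 = 8.6 ppm = 8.6 mg/L as Cl₂.
(b) Cl₂ equivalent needed: 8.6 mg/L × 323,239 L = 2,780,000 mg = 2780 g.
(b) Product at 88.6% available chlorine: 2780 / 0.886 = 3138 g.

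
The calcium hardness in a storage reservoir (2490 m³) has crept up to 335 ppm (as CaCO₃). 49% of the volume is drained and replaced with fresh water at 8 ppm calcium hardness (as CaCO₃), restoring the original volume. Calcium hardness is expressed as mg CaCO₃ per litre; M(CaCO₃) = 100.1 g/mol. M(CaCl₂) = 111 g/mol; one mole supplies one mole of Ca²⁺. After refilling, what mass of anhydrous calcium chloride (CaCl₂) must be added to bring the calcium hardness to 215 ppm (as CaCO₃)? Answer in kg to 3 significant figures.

Volume: 2490 m³ = 2,490,000 L.
After draining 49% and refilling: 335 × 0.51 + 8 × 0.49 = 174.77 ppm.
Deficit to target: 215 − 174.77 = 40.23 mg/L.
As CaCO₃: 40.23 mg/L × 2,490,000 L = 100,200 g; ÷ 100.1 = 1001 mol Ca²⁺.
Mass: 1001 × 111 = 111,100 g.

111 kg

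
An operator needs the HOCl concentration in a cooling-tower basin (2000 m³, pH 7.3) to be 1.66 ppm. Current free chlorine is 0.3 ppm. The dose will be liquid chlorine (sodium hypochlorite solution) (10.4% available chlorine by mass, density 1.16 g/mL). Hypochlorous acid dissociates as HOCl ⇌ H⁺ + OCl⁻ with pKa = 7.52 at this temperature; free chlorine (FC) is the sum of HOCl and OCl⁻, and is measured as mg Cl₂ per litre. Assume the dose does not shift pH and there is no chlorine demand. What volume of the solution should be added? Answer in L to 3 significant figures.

39.1 L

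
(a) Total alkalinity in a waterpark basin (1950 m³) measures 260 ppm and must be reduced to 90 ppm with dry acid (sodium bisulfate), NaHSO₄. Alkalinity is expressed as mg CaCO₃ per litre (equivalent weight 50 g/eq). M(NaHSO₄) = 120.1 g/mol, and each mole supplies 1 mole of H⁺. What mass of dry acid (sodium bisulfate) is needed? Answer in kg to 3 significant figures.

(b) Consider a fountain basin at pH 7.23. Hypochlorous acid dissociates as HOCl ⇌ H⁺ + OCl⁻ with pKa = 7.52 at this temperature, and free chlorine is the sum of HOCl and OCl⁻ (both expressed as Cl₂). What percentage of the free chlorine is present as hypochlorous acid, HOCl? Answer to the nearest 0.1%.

(a) 796 kg; (b) 66.1%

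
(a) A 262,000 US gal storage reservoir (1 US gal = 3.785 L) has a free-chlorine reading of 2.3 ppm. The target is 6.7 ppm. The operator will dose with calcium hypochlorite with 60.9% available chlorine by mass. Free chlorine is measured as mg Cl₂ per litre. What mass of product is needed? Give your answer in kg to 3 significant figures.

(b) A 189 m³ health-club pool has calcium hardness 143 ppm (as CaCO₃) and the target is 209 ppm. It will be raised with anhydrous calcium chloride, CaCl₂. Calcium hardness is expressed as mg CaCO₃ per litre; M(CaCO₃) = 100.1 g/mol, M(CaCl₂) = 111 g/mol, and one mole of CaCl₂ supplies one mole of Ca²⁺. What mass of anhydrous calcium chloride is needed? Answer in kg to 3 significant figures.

(a) Volume: 262,000 US gal × 3.785 L/gal = 991,670 L.
(a) Chlorine deficit: 6.7 − 2.3 = 4.4 ppm = 4.4 mg/L as Cl₂.
(a) Cl₂ equivalent needed: 4.4 mg/L × 991,670 L = 4,363,000 mg = 4363 g.
(a) Product at 60.9% available chlorine: 4363 / 0.609 = 7165 g.

(b) Volume: 189 m³ = 189,000 L.
(b) Hardness to add: (209 − 143) = 66 mg/L as CaCO₃ × 189,000 L = 12,470 g as CaCO₃.
(b) Moles of Ca²⁺ (1 mol Ca²⁺ ≡ 1 mol CaCO₃): 12,470 / 100.1 g/mol = 124.6 mol.
(b) Mass of CaCl₂: 124.6 × 111 = 13,830 g.

(a) 7.16 kg; (b) 13.8 kg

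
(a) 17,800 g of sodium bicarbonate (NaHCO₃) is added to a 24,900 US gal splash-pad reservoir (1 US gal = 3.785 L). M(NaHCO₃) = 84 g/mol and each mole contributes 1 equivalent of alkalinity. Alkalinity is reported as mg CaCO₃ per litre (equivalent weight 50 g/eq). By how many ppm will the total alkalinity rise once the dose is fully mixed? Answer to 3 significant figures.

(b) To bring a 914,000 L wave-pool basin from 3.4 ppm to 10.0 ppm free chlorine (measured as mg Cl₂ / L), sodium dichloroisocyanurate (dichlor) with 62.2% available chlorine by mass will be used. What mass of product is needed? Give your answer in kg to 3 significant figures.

(a) Volume: 24,900 US gal × 3.785 L/gal = 94,246 L.
(a) Moles of NaHCO₃: 17,800 g ÷ 84 g/mol = 211.9 mol → 211.9 eq of alkalinity.
(a) As CaCO₃: 211.9 eq × 50 g/eq = 10,600 g.
(a) Rise: 10,600 g / 94,246 L × 1000 = 112.4 mg/L.

(b) Chlorine deficit: 10.0 − 3.4 = 6.6 ppm = 6.6 mg/L as Cl₂.
(b) Cl₂ equivalent needed: 6.6 mg/L × 914,000 L = 6,032,000 mg = 6032 g.
(b) Product at 62.2% available chlorine: 6032 / 0.622 = 9698 g.

(a) 112 ppm; (b) 9.70 kg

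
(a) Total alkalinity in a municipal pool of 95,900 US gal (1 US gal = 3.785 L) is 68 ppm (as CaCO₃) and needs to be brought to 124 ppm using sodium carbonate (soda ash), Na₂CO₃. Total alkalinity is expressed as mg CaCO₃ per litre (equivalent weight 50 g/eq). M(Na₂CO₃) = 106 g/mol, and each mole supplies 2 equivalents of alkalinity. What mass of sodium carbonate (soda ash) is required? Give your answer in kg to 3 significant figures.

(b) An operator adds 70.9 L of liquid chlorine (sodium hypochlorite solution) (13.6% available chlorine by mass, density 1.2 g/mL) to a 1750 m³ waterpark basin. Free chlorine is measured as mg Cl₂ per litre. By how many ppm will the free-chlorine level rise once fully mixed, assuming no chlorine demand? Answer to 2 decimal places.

(a) 21.5 kg; (b) 6.61 ppm

(a) Volume: 95,900 US gal × 3.785 L/gal = 362,982 L.
(a) Alkalinity to add: (124 − 68) = 56 mg/L as CaCO₃ × 362,982 L = 20,330 g as CaCO₃.
(a) Equivalents: 20,330 g ÷ 50 g/eq = 406.5 eq.
(a) Each mole of Na₂CO₃ supplies 2 eq, so 406.5 / 2 = 203.3 mol.
(a) Mass: 203.3 mol × 106 g/mol = 21,550 g.

(b) Volume: 1750 m³ = 1,750,000 L.
(b) Mass of solution: 70.9 L × 1000 mL/L × 1.2 g/mL = 85,080 g.
(b) Available chlorine delivered: 85,080 g × 0.136 = 11,570 g as Cl₂.
(b) Concentration rise: 11,570 g / 1,750,000 L = 6.612 mg/L = 6.61 ppm.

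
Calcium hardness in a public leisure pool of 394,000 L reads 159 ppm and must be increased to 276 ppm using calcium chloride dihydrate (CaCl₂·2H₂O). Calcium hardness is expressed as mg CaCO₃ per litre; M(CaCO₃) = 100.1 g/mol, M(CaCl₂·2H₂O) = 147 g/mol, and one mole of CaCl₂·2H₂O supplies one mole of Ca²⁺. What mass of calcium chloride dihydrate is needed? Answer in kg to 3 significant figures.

Hardness to add: (276 − 159) = 117 mg/L as CaCO₃ × 394,000 L = 46,100 g as CaCO₃.
Moles of Ca²⁺ (1 mol Ca²⁺ ≡ 1 mol CaCO₃): 46,100 / 100.1 g/mol = 460.5 mol.
Mass of CaCl₂·2H₂O: 460.5 × 147 = 67,700 g.

67.7 kg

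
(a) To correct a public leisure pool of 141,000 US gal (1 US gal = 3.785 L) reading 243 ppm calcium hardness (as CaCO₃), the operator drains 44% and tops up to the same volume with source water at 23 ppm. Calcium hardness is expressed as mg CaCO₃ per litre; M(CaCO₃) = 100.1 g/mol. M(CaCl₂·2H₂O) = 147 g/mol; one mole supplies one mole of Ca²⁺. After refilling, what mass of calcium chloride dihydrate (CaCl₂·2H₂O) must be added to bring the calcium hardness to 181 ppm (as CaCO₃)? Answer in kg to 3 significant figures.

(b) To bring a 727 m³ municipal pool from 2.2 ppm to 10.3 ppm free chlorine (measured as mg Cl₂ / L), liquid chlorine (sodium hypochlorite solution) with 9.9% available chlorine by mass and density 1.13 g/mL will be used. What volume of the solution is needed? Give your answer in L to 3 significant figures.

(a) 27.3 kg; (b) 52.6 L

(a) Volume: 141,000 US gal × 3.785 L/gal = 533,685 L.
(a) After draining 44% and refilling: 243 × 0.56 + 23 × 0.44 = 146.2 ppm.
(a) Deficit to target: 181 − 146.2 = 34.8 mg/L.
(a) As CaCO₃: 34.8 mg/L × 533,685 L = 18,570 g; ÷ 100.1 = 185.5 mol Ca²⁺.
(a) Mass: 185.5 × 147 = 27,270 g.

(b) Volume: 727 m³ = 727,000 L.
(b) Chlorine deficit: 10.3 − 2.2 = 8.1 ppm = 8.1 mg/L as Cl₂.
(b) Cl₂ equivalent needed: 8.1 mg/L × 727,000 L = 5,889,000 mg = 5889 g.
(b) Product at 9.9% available chlorine: 5889 / 0.099 = 59,480 g.
(b) Volume at density 1.13 g/mL: 59,480 g ÷ 1.13 g/mL = 52,640 mL.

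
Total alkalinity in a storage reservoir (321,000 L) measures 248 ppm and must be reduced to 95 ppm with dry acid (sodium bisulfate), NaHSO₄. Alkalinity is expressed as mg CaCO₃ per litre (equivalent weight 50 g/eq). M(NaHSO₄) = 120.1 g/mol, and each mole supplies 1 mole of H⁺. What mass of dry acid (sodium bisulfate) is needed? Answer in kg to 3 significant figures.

118 kg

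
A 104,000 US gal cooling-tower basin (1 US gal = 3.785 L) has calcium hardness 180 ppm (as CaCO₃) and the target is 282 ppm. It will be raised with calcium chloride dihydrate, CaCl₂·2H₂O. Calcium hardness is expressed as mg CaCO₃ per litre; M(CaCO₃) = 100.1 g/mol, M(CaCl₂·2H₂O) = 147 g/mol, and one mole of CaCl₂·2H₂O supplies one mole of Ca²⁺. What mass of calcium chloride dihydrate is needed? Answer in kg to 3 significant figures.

Volume: 104,000 US gal × 3.785 L/gal = 393,640 L.
Hardness to add: (282 − 180) = 102 mg/L as CaCO₃ × 393,640 L = 40,150 g as CaCO₃.
Moles of Ca²⁺ (1 mol Ca²⁺ ≡ 1 mol CaCO₃): 40,150 / 100.1 g/mol = 401.1 mol.
Mass of CaCl₂·2H₂O: 401.1 × 147 = 58,960 g.

59.0 kg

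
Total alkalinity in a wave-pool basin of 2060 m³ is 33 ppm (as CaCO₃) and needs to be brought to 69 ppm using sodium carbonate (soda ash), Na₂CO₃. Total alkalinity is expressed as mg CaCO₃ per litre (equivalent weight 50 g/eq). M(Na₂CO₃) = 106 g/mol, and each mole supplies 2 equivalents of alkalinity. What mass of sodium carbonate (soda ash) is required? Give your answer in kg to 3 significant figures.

Volume: 2060 m³ = 2,060,000 L.
Alkalinity to add: (69 − 33) = 36 mg/L as CaCO₃ × 2,060,000 L = 74,160 g as CaCO₃.
Equivalents: 74,160 g ÷ 50 g/eq = 1483 eq.
Each mole of Na₂CO₃ supplies 2 eq, so 1483 / 2 = 741.6 mol.
Mass: 741.6 mol × 106 g/mol = 78,610 g.

78.6 kg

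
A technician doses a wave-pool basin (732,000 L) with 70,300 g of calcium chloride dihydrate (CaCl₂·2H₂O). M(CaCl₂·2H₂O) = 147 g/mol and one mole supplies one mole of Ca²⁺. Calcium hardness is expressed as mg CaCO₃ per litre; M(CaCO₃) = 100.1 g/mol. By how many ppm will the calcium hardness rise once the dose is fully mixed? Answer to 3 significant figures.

Moles of Ca²⁺: 70,300 g ÷ 147 g/mol = 478.2 mol.
As CaCO₃: 478.2 mol × 100.1 g/mol = 47,870 g.
Rise: 47,870 g / 732,000 L × 1000 = 65.4 mg/L.

65.4 ppm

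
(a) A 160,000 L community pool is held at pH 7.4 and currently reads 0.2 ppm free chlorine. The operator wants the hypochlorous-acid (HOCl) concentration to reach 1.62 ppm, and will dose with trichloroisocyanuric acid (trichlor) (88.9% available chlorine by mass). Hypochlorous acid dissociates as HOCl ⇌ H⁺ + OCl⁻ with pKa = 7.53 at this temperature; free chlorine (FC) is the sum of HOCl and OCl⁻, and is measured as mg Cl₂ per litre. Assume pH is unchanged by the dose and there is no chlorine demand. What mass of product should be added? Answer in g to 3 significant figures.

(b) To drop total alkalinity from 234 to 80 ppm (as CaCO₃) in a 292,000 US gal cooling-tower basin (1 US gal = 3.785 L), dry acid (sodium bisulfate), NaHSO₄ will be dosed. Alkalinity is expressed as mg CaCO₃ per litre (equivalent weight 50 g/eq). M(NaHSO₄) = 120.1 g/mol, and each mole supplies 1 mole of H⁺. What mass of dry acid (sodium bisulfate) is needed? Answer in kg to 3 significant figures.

(a) 472 g; (b) 409 kg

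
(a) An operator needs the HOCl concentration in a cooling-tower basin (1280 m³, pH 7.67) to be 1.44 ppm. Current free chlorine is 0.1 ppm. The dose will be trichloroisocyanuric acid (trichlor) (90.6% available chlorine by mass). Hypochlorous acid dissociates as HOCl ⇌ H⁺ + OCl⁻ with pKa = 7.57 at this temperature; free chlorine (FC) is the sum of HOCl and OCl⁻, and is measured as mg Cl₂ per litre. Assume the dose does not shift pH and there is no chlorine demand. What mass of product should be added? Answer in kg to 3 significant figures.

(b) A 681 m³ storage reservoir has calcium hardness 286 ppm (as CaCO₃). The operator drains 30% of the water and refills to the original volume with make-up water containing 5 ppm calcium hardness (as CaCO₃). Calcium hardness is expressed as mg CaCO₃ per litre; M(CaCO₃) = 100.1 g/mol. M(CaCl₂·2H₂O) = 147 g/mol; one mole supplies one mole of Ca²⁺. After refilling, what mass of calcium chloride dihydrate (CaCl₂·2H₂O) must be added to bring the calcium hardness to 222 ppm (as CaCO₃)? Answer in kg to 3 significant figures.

(a) Volume: 1280 m³ = 1,280,000 L.
(a) [OCl⁻]/[HOCl] = 10^(pH − pKa) = 10^(7.67 − 7.57) = 1.259; fraction as HOCl = 1/(1 + 1.259) = 0.4427.
(a) Free chlorine required for 1.44 ppm HOCl: 1.44 / 0.4427 = 3.253 ppm.
(a) FC to add: 3.253 − 0.1 = 3.153 mg/L as Cl₂.
(a) Cl₂ equivalent: 3.153 mg/L × 1,280,000 L = 4036 g.
(a) Product at 90.6% available Cl: 4036 / 0.906 = 4454 g.

(b) Volume: 681 m³ = 681,000 L.
(b) After draining 30% and refilling: 286 × 0.70 + 5 × 0.30 = 201.7 ppm.
(b) Deficit to target: 222 − 201.7 = 20.3 mg/L.
(b) As CaCO₃: 20.3 mg/L × 681,000 L = 13,820 g; ÷ 100.1 = 138.1 mol Ca²⁺.
(b) Mass: 138.1 × 147 = 20,300 g.

(a) 4.45 kg; (b) 20.3 kg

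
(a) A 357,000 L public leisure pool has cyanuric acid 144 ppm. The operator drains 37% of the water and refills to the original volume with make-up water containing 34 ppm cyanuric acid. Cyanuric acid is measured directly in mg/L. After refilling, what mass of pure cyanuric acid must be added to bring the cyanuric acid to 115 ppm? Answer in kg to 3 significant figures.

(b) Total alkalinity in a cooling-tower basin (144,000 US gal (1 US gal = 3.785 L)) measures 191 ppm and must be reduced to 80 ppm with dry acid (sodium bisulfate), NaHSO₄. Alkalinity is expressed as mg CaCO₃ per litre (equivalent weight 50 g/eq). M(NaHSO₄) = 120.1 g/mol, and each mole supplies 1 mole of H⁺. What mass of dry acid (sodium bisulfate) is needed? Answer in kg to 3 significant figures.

(a) After draining 37% and refilling: 144 × 0.63 + 34 × 0.37 = 103.3 ppm.
(a) Deficit to target: 115 − 103.3 = 11.7 mg/L.
(a) Mass: 11.7 mg/L × 357,000 L = 4177 g cyanuric acid.

(b) Volume: 144,000 US gal × 3.785 L/gal = 545,040 L.
(b) Alkalinity to neutralize: (191 − 80) = 111 mg/L as CaCO₃ × 545,040 L = 60,500 g as CaCO₃.
(b) Equivalents of H⁺ required: 60,500 ÷ 50 g/eq = 1210 eq = 1210 mol NaHSO₄.
(b) Mass of NaHSO₄: 1210 × 120.1 = 145,300 g.

(a) 4.18 kg; (b) 145 kg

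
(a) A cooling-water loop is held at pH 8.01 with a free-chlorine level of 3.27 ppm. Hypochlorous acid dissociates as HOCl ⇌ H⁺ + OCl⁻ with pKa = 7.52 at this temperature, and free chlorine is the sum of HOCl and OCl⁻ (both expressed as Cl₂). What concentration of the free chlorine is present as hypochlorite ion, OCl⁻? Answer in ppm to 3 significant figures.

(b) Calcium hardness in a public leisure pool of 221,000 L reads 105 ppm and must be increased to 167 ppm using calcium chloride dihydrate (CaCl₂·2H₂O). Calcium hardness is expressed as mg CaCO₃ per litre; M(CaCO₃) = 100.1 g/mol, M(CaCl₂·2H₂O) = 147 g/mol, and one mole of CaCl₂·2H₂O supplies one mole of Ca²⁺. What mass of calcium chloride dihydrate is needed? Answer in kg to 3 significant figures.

(a) [OCl⁻]/[HOCl] = 10^(pH − pKa) = 10^(8.01 − 7.52) = 10^0.49 = 3.09.
(a) Fraction as HOCl = 1 / (1 + 3.09) = 0.2445.
(a) OCl⁻ = (1 − 0.2445) × 3.27 ppm = 2.471 ppm.

(b) Hardness to add: (167 − 105) = 62 mg/L as CaCO₃ × 221,000 L = 13,700 g as CaCO₃.
(b) Moles of Ca²⁺ (1 mol Ca²⁺ ≡ 1 mol CaCO₃): 13,700 / 100.1 g/mol = 136.9 mol.
(b) Mass of CaCl₂·2H₂O: 136.9 × 147 = 20,120 g.

(a) 2.47 ppm; (b) 20.1 kg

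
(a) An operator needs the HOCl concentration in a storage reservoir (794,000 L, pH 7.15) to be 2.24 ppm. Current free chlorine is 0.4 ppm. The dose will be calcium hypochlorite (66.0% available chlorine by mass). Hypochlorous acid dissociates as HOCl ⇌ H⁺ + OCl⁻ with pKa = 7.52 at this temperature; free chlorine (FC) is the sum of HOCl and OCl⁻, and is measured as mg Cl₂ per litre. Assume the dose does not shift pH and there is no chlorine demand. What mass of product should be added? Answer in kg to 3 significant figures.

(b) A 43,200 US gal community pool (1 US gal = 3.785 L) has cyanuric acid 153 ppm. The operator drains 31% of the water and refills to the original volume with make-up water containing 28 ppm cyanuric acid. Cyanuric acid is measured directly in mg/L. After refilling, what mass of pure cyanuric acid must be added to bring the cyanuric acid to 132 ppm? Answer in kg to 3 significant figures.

(a) [OCl⁻]/[HOCl] = 10^(pH − pKa) = 10^(7.15 − 7.52) = 0.4266; fraction as HOCl = 1/(1 + 0.4266) = 0.701.
(a) Free chlorine required for 2.24 ppm HOCl: 2.24 / 0.701 = 3.196 ppm.
(a) FC to add: 3.196 − 0.4 = 2.796 mg/L as Cl₂.
(a) Cl₂ equivalent: 2.796 mg/L × 794,000 L = 2220 g.
(a) Product at 66.0% available Cl: 2220 / 0.66 = 3363 g.

(b) Volume: 43,200 US gal × 3.785 L/gal = 163,512 L.
(b) After draining 31% and refilling: 153 × 0.69 + 28 × 0.31 = 114.25 ppm.
(b) Deficit to target: 132 − 114.25 = 17.75 mg/L.
(b) Mass: 17.75 mg/L × 163,512 L = 2902 g cyanuric acid.

(a) 3.36 kg; (b) 2.90 kg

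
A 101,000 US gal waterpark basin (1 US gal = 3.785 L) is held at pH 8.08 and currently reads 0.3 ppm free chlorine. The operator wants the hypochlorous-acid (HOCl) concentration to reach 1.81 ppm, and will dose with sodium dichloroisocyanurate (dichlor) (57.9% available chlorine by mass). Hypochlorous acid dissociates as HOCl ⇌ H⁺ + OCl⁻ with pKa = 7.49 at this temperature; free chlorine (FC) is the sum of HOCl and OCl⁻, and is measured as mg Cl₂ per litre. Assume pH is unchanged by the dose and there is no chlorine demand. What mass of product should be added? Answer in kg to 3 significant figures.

Volume: 101,000 US gal × 3.785 L/gal = 382,285 L.
[OCl⁻]/[HOCl] = 10^(pH − pKa) = 10^(8.08 − 7.49) = 3.89; fraction as HOCl = 1/(1 + 3.89) = 0.2045.
Free chlorine required for 1.81 ppm HOCl: 1.81 / 0.2045 = 8.852 ppm.
FC to add: 8.852 − 0.3 = 8.552 mg/L as Cl₂.
Cl₂ equivalent: 8.552 mg/L × 382,285 L = 3269 g.
Product at 57.9% available Cl: 3269 / 0.579 = 5646 g.

5.65 kg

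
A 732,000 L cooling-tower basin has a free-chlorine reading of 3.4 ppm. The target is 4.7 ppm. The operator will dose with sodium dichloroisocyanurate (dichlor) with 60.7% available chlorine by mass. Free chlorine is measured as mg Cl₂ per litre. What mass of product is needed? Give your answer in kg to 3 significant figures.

1.57 kg

Chlorine deficit: 4.7 − 3.4 = 1.3 ppm = 1.3 mg/L as Cl₂.
Cl₂ equivalent needed: 1.3 mg/L × 732,000 L = 951,600 mg = 951.6 g.
Product at 60.7% available chlorine: 951.6 / 0.607 = 1568 g.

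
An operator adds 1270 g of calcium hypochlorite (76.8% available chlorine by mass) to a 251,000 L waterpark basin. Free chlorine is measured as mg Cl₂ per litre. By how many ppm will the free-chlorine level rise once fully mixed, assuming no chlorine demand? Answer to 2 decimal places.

Available chlorine delivered: 1270 g × 0.768 = 975.4 g as Cl₂.
Concentration rise: 975.4 g / 251,000 L = 3.886 mg/L = 3.89 ppm.

3.89 ppm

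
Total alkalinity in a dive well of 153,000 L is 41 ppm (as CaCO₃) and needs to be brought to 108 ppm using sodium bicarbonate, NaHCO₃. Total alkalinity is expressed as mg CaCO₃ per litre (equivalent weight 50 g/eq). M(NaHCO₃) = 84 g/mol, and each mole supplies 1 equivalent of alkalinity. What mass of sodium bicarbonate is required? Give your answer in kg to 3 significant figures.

Alkalinity to add: (108 − 41) = 67 mg/L as CaCO₃ × 153,000 L = 10,250 g as CaCO₃.
Equivalents: 10,250 g ÷ 50 g/eq = 205 eq.
NaHCO₃ supplies 1 eq per mole → 205 mol.
Mass: 205 mol × 84 g/mol = 17,220 g.

17.2 kg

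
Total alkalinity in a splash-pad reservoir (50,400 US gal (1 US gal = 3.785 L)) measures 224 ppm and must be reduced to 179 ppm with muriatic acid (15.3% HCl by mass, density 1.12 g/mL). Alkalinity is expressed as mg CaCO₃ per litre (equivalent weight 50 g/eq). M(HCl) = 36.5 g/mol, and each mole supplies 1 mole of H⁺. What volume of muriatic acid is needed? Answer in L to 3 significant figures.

36.6 L

Volume: 50,400 US gal × 3.785 L/gal = 190,764 L.
Alkalinity to neutralize: (224 − 179) = 45 mg/L as CaCO₃ × 190,764 L = 8584 g as CaCO₃.
Equivalents of H⁺ required: 8584 ÷ 50 g/eq = 171.7 eq = 171.7 mol HCl.
Mass of HCl: 171.7 × 36.5 = 6267 g.
Mass of 15.3% solution: 6267 / 0.153 = 40,960 g.
Volume: 40,960 g ÷ 1.12 g/mL = 36,570 mL.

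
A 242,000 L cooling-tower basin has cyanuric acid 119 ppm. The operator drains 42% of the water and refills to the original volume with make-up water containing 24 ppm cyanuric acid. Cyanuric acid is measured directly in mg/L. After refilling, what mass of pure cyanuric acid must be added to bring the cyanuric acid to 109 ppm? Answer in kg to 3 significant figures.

7.24 kg

After draining 42% and refilling: 119 × 0.58 + 24 × 0.42 = 79.1 ppm.
Deficit to target: 109 − 79.1 = 29.9 mg/L.
Mass: 29.9 mg/L × 242,000 L = 7236 g cyanuric acid.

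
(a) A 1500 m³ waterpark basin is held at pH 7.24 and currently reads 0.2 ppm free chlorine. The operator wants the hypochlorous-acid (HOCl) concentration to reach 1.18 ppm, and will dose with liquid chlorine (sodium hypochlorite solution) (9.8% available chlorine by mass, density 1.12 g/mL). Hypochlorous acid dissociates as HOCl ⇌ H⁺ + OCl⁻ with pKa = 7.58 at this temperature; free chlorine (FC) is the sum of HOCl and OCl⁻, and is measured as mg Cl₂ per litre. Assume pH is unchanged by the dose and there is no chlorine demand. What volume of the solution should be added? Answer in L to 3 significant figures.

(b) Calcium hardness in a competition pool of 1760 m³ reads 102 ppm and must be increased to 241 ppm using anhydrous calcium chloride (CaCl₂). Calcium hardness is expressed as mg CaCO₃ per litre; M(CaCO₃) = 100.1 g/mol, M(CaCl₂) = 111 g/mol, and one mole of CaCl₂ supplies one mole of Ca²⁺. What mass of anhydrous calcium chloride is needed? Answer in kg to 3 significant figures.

(a) 20.8 L; (b) 271 kg

(a) Volume: 1500 m³ = 1,500,000 L.
(a) [OCl⁻]/[HOCl] = 10^(pH − pKa) = 10^(7.24 − 7.58) = 0.4571; fraction as HOCl = 1/(1 + 0.4571) = 0.6863.
(a) Free chlorine required for 1.18 ppm HOCl: 1.18 / 0.6863 = 1.719 ppm.
(a) FC to add: 1.719 − 0.2 = 1.519 mg/L as Cl₂.
(a) Cl₂ equivalent: 1.519 mg/L × 1,500,000 L = 2279 g.
(a) Product at 9.8% available Cl: 2279 / 0.098 = 23,260 g.
(a) Volume: 23,260 g ÷ 1.12 g/mL = 20,760 mL.

(b) Volume: 1760 m³ = 1,760,000 L.
(b) Hardness to add: (241 − 102) = 139 mg/L as CaCO₃ × 1,760,000 L = 244,600 g as CaCO₃.
(b) Moles of Ca²⁺ (1 mol Ca²⁺ ≡ 1 mol CaCO₃): 244,600 / 100.1 g/mol = 2444 mol.
(b) Mass of CaCl₂: 2444 × 111 = 271,300 g.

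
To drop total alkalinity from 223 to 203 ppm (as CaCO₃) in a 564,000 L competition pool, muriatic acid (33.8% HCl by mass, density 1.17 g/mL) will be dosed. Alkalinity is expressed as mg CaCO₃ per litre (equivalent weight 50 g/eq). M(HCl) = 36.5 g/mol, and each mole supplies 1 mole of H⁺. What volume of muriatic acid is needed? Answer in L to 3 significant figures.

20.8 L

Alkalinity to neutralize: (223 − 203) = 20 mg/L as CaCO₃ × 564,000 L = 11,280 g as CaCO₃.
Equivalents of H⁺ required: 11,280 ÷ 50 g/eq = 225.6 eq = 225.6 mol HCl.
Mass of HCl: 225.6 × 36.5 = 8234 g.
Mass of 33.8% solution: 8234 / 0.338 = 24,360 g.
Volume: 24,360 g ÷ 1.17 g/mL = 20,820 mL.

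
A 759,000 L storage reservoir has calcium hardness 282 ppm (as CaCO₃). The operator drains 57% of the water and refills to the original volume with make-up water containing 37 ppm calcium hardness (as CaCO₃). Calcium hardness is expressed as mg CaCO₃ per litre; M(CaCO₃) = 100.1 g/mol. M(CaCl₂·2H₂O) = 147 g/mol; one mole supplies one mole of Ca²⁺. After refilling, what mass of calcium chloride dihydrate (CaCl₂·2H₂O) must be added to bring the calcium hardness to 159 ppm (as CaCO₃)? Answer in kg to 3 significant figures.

18.6 kg

After draining 57% and refilling: 282 × 0.43 + 37 × 0.57 = 142.35 ppm.
Deficit to target: 159 − 142.35 = 16.65 mg/L.
As CaCO₃: 16.65 mg/L × 759,000 L = 12,640 g; ÷ 100.1 = 126.2 mol Ca²⁺.
Mass: 126.2 × 147 = 18,560 g.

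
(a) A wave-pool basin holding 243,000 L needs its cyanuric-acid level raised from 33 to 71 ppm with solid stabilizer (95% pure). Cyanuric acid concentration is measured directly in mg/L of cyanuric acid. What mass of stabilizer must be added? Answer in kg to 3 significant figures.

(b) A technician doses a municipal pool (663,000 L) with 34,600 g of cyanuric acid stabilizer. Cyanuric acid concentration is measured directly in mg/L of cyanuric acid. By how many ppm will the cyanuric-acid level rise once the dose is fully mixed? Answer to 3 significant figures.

(a) 9.72 kg; (b) 52.2 ppm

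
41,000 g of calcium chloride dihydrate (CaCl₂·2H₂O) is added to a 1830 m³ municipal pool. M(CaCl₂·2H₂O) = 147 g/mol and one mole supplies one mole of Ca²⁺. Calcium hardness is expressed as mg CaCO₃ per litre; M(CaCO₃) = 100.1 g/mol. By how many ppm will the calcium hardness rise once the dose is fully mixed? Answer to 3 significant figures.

Volume: 1830 m³ = 1,830,000 L.
Moles of Ca²⁺: 41,000 g ÷ 147 g/mol = 278.9 mol.
As CaCO₃: 278.9 mol × 100.1 g/mol = 27,920 g.
Rise: 27,920 g / 1,830,000 L × 1000 = 15.26 mg/L.

15.3 ppm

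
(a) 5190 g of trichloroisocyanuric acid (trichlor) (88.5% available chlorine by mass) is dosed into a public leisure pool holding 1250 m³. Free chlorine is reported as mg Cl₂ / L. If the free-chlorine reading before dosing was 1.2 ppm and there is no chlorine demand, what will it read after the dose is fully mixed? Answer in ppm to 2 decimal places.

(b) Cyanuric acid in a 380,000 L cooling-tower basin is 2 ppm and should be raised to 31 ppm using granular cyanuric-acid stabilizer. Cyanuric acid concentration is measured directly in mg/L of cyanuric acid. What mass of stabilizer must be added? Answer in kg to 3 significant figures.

(a) Volume: 1250 m³ = 1,250,000 L.
(a) Available chlorine delivered: 5190 g × 0.885 = 4593 g as Cl₂.
(a) Concentration rise: 4593 g / 1,250,000 L = 3.675 mg/L = 3.67 ppm.
(a) Final FC: 1.2 + 3.67 = 4.87 ppm.

(b) CYA to add: (31 − 2) = 29 mg/L × 380,000 L = 11,020 g cyanuric acid.

(a) 4.87 ppm; (b) 11.0 kg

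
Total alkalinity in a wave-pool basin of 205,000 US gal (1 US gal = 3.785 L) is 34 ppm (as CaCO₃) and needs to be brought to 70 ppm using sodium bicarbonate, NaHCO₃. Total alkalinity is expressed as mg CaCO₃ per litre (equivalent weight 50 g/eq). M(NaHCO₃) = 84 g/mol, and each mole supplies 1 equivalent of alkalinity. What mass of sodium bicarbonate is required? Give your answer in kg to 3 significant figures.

Volume: 205,000 US gal × 3.785 L/gal = 775,925 L.
Alkalinity to add: (70 − 34) = 36 mg/L as CaCO₃ × 775,925 L = 27,930 g as CaCO₃.
Equivalents: 27,930 g ÷ 50 g/eq = 558.7 eq.
NaHCO₃ supplies 1 eq per mole → 558.7 mol.
Mass: 558.7 mol × 84 g/mol = 46,930 g.

46.9 kg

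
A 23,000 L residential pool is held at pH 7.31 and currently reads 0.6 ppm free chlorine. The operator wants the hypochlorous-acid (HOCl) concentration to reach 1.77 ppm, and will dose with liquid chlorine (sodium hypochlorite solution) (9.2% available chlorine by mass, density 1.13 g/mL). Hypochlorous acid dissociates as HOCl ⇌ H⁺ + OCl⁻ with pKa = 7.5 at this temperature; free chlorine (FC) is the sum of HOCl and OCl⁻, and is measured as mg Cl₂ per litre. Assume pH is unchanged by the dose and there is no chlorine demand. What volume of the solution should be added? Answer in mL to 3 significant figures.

512 mL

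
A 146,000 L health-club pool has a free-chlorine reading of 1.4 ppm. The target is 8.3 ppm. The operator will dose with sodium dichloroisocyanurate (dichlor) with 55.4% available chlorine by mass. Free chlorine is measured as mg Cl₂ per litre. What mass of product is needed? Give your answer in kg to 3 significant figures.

1.82 kg

Chlorine deficit: 8.3 − 1.4 = 6.9 ppm = 6.9 mg/L as Cl₂.
Cl₂ equivalent needed: 6.9 mg/L × 146,000 L = 1,007,000 mg = 1007 g.
Product at 55.4% available chlorine: 1007 / 0.554 = 1818 g.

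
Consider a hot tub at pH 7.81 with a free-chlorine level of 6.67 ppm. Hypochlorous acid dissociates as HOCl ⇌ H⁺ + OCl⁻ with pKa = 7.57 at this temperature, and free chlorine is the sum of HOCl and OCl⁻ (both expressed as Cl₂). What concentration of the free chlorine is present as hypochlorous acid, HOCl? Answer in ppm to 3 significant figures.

2.44 ppm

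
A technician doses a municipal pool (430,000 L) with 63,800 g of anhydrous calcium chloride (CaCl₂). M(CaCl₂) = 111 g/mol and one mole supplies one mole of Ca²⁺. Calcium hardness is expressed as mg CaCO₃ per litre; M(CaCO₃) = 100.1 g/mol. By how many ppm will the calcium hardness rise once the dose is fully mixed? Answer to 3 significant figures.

134 ppm

Moles of Ca²⁺: 63,800 g ÷ 111 g/mol = 574.8 mol.
As CaCO₃: 574.8 mol × 100.1 g/mol = 57,530 g.
Rise: 57,530 g / 430,000 L × 1000 = 133.8 mg/L.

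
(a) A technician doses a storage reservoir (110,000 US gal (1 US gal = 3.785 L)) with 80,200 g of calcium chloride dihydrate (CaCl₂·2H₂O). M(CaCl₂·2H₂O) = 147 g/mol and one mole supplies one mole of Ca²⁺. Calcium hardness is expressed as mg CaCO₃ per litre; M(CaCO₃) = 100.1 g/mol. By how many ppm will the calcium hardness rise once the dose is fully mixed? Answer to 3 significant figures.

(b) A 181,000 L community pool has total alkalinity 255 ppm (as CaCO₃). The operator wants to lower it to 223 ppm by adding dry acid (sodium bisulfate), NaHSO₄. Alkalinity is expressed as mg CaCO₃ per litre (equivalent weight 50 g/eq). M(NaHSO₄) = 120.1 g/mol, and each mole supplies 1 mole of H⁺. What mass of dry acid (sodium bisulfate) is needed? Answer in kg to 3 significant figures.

(a) Volume: 110,000 US gal × 3.785 L/gal = 416,350 L.
(a) Moles of Ca²⁺: 80,200 g ÷ 147 g/mol = 545.6 mol.
(a) As CaCO₃: 545.6 mol × 100.1 g/mol = 54,610 g.
(a) Rise: 54,610 g / 416,350 L × 1000 = 131.2 mg/L.

(b) Alkalinity to neutralize: (255 − 223) = 32 mg/L as CaCO₃ × 181,000 L = 5792 g as CaCO₃.
(b) Equivalents of H⁺ required: 5792 ÷ 50 g/eq = 115.8 eq = 115.8 mol NaHSO₄.
(b) Mass of NaHSO₄: 115.8 × 120.1 = 13,910 g.

(a) 131 ppm; (b) 13.9 kg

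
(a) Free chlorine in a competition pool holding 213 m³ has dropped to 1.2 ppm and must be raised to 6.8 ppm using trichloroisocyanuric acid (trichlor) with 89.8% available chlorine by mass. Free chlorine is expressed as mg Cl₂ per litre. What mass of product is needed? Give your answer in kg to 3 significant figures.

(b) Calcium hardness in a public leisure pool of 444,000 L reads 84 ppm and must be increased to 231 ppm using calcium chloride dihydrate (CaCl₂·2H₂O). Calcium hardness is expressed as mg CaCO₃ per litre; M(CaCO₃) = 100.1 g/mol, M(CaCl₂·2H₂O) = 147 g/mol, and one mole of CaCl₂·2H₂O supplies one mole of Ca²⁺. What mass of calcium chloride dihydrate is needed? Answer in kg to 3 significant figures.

(a) 1.33 kg; (b) 95.8 kg

(a) Volume: 213 m³ = 213,000 L.
(a) Chlorine deficit: 6.8 − 1.2 = 5.6 ppm = 5.6 mg/L as Cl₂.
(a) Cl₂ equivalent needed: 5.6 mg/L × 213,000 L = 1,193,000 mg = 1193 g.
(a) Product at 89.8% available chlorine: 1193 / 0.898 = 1328 g.

(b) Hardness to add: (231 − 84) = 147 mg/L as CaCO₃ × 444,000 L = 65,270 g as CaCO₃.
(b) Moles of Ca²⁺ (1 mol Ca²⁺ ≡ 1 mol CaCO₃): 65,270 / 100.1 g/mol = 652 mol.
(b) Mass of CaCl₂·2H₂O: 652 × 147 = 95,850 g.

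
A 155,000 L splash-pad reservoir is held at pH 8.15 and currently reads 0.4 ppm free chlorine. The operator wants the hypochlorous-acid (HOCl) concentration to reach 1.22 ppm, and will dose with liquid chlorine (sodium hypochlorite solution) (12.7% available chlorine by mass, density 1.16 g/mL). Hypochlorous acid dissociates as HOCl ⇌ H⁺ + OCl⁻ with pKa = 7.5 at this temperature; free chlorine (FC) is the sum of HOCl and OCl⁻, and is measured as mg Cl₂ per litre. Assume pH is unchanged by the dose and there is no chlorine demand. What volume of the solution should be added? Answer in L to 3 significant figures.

[OCl⁻]/[HOCl] = 10^(pH − pKa) = 10^(8.15 − 7.5) = 4.467; fraction as HOCl = 1/(1 + 4.467) = 0.1829.
Free chlorine required for 1.22 ppm HOCl: 1.22 / 0.1829 = 6.67 ppm.
FC to add: 6.67 − 0.4 = 6.27 mg/L as Cl₂.
Cl₂ equivalent: 6.27 mg/L × 155,000 L = 971.8 g.
Product at 12.7% available Cl: 971.8 / 0.127 = 7652 g.
Volume: 7652 g ÷ 1.16 g/mL = 6596 mL.

6.60 L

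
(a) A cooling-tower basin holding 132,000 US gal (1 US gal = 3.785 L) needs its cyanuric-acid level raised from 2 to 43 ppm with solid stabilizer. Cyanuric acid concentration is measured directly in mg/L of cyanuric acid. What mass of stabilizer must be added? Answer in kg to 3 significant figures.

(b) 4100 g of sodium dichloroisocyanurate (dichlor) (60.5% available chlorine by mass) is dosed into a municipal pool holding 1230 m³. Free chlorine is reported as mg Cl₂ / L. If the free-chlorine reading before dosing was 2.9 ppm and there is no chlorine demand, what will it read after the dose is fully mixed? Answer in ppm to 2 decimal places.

(a) 20.5 kg; (b) 4.92 ppm

(a) Volume: 132,000 US gal × 3.785 L/gal = 499,620 L.
(a) CYA to add: (43 − 2) = 41 mg/L × 499,620 L = 20,480 g cyanuric acid.

(b) Volume: 1230 m³ = 1,230,000 L.
(b) Available chlorine delivered: 4100 g × 0.605 = 2480 g as Cl₂.
(b) Concentration rise: 2480 g / 1,230,000 L = 2.017 mg/L = 2.02 ppm.
(b) Final FC: 2.9 + 2.02 = 4.92 ppm.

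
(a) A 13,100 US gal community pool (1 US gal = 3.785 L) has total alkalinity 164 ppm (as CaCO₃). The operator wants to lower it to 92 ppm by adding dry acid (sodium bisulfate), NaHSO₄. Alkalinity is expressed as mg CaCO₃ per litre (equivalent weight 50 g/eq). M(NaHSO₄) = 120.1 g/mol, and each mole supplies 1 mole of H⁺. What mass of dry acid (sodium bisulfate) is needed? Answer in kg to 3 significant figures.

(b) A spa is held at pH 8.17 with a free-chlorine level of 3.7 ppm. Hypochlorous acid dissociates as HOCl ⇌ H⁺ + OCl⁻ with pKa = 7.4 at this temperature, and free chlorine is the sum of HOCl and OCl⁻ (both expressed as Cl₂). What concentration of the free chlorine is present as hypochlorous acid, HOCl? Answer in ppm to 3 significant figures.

(a) 8.58 kg; (b) 0.537 ppm

(a) Volume: 13,100 US gal × 3.785 L/gal = 49,584 L.
(a) Alkalinity to neutralize: (164 − 92) = 72 mg/L as CaCO₃ × 49,584 L = 3570 g as CaCO₃.
(a) Equivalents of H⁺ required: 3570 ÷ 50 g/eq = 71.4 eq = 71.4 mol NaHSO₄.
(a) Mass of NaHSO₄: 71.4 × 120.1 = 8575 g.

(b) [OCl⁻]/[HOCl] = 10^(pH − pKa) = 10^(8.17 − 7.4) = 10^0.77 = 5.888.
(b) Fraction as HOCl = 1 / (1 + 5.888) = 0.1452.
(b) HOCl = 0.1452 × 3.7 ppm = 0.5371 ppm.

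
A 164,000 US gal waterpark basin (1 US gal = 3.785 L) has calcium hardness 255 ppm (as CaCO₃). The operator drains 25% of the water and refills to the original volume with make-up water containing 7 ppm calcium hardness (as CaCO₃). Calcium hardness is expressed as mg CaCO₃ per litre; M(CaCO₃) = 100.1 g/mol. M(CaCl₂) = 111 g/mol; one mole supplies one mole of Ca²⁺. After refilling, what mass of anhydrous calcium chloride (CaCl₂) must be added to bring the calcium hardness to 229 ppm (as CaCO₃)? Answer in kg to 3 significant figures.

24.8 kg

Volume: 164,000 US gal × 3.785 L/gal = 620,740 L.
After draining 25% and refilling: 255 × 0.75 + 7 × 0.25 = 193 ppm.
Deficit to target: 229 − 193 = 36 mg/L.
As CaCO₃: 36 mg/L × 620,740 L = 22,350 g; ÷ 100.1 = 223.2 mol Ca²⁺.
Mass: 223.2 × 111 = 24,780 g.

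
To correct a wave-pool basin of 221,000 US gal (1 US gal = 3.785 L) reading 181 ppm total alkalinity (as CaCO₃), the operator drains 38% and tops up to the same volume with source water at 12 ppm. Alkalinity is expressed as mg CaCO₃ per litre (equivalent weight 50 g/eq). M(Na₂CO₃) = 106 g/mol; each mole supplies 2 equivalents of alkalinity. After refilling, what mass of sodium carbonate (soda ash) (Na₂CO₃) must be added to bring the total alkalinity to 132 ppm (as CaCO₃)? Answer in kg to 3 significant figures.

13.5 kg

Volume: 221,000 US gal × 3.785 L/gal = 836,485 L.
After draining 38% and refilling: 181 × 0.62 + 12 × 0.38 = 116.78 ppm.
Deficit to target: 132 − 116.78 = 15.22 mg/L.
As CaCO₃: 15.22 mg/L × 836,485 L = 12,730 g; ÷ 50 g/eq ÷ 2 = 127.3 mol Na₂CO₃.
Mass: 127.3 × 106 = 13,500 g.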